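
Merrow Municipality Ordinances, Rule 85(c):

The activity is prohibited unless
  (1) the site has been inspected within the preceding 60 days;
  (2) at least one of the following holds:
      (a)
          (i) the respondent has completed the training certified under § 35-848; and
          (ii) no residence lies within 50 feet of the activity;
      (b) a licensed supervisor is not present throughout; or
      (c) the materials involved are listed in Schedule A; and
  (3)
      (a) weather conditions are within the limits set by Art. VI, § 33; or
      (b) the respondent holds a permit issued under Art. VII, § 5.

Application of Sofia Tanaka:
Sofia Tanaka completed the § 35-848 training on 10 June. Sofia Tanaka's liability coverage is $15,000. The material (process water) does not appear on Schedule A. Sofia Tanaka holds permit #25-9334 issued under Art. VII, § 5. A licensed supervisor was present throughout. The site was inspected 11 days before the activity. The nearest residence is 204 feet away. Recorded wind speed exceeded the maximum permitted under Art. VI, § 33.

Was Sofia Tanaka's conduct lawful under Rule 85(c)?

Yes — lawful.

(1) site inspected — satisfied.
(i) training certified — holds.
(ii) no residence in 50 ft — met.
(a) = T AND T = true.
(b) not (supervisor present) — fails.
(c) Schedule A material — not satisfied.
So (2) is satisfied (T OR F OR F).
(a) weather ok — not met.
(b) holds permit — met.
(3) = F OR T = true.
Overall = T AND T AND T = true.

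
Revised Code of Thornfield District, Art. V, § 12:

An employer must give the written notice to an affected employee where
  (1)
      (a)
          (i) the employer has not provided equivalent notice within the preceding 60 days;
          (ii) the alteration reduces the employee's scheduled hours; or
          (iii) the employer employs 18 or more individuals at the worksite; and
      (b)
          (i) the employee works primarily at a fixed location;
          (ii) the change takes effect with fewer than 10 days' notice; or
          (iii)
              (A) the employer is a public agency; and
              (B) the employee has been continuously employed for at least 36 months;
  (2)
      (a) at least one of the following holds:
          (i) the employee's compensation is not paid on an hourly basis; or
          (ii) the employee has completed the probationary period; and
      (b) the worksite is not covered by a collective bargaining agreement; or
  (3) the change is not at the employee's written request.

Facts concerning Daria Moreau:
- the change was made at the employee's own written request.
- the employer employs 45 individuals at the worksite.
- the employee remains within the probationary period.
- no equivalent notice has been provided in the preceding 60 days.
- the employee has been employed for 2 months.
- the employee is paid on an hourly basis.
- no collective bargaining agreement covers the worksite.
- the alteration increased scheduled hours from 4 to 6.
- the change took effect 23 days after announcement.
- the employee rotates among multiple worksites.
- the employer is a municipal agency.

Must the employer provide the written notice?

No — not required.

(i) no recent notice — met.
(ii) hours reduced — not met.
(iii) ≥ 18 at site — holds.
(a) = T OR F OR T = true.
(i) fixed location — fails.
(ii) < 10 days' notice — not satisfied.
(A) public agency — met.
(B) tenure ≥ 36 mo. — not met.
(iii) = T AND F = false.
So (b) is not satisfied (F OR F OR F).
(1): T AND F → false.
(i) not (hourly-paid) — fails.
(ii) past probation — not met.
(a): F OR F → false.
(b) no CBA — satisfied.
So (2) is not satisfied (F AND T).
(3) not employee-requested — not met.
Overall = F OR F OR F = false.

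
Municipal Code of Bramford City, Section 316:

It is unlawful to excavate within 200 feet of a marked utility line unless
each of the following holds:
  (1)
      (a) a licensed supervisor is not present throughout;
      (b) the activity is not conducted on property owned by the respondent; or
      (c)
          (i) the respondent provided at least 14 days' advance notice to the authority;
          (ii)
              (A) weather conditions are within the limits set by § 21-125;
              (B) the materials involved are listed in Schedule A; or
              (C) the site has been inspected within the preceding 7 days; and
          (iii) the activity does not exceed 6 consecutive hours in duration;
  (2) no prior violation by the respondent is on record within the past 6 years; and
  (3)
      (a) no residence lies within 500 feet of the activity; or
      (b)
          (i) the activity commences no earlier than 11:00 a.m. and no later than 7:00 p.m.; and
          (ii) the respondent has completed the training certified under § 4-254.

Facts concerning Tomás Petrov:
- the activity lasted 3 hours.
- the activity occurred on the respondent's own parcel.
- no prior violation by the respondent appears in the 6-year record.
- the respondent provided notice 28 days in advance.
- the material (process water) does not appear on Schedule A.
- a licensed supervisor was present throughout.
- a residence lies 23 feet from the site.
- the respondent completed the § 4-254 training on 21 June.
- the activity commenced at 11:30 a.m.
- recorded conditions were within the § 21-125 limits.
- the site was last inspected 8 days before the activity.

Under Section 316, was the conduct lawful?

(a) not (supervisor present) — not satisfied.
(b) not (own property) — not satisfied.
(i) ≥14 days' notice — met.
(A) weather ok — satisfied.
(B) Schedule A material — not met.
(C) site inspected — not satisfied.
(ii) = T OR F OR F = true.
(iii) ≤ 6 hrs duration — satisfied.
(c): T AND T AND T → true.
So (1) is satisfied (F OR F OR T).
(2) no prior violation — met.
(a) no residence in 500 ft — not met.
(i) start within hours — satisfied.
(ii) training certified — satisfied.
(b) = T AND T = true.
So (3) is satisfied (F OR T).
Overall = T AND T AND T = true.

Yes — lawful.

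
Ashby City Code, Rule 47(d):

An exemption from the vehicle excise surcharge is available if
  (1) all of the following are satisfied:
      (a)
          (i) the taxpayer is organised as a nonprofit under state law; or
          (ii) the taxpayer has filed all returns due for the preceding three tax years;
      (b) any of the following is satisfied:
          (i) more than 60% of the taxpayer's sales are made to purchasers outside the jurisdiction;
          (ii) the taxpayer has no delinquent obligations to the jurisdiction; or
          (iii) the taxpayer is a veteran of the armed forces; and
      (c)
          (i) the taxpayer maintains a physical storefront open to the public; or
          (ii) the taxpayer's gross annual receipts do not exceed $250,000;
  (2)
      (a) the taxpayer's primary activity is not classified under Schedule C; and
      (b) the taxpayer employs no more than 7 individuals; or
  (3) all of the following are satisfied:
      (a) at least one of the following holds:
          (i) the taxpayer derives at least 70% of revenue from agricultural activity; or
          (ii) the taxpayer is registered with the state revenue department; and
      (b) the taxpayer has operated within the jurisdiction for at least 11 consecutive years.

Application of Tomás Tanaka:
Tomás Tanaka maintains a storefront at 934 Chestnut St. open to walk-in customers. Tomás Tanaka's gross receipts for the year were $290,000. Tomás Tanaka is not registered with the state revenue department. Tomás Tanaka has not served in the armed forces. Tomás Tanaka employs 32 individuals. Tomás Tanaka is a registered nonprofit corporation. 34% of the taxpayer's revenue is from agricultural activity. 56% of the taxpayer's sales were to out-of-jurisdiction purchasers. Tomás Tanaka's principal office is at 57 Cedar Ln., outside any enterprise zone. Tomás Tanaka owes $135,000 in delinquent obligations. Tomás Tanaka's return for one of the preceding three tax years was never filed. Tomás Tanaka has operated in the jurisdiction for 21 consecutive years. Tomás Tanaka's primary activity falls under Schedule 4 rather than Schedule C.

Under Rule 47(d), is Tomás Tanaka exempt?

(i) nonprofit — satisfied.
(ii) returns current — not satisfied.
(a): T OR F → true.
(i) >60% out-of-jur. sales — not satisfied.
(ii) no delinquency — fails.
(iii) veteran — not satisfied.
So (b) is not satisfied (F OR F OR F).
(i) has storefront — met.
(ii) receipts ≤ $250,000 — not met.
So (c) is satisfied (T OR F).
So (1) is not satisfied (T AND F AND T).
(a) not (Schedule C activity) — holds.
(b) ≤ 7 employees — not met.
(2) = T AND F = false.
(i) ≥70% agricultural — fails.
(ii) state-registered — not met.
So (a) is not satisfied (F OR F).
(b) ≥ 11 yrs in jurisdiction — holds.
So (3) is not satisfied (F AND T).
Overall = F OR F OR F = false.

No — not exempt.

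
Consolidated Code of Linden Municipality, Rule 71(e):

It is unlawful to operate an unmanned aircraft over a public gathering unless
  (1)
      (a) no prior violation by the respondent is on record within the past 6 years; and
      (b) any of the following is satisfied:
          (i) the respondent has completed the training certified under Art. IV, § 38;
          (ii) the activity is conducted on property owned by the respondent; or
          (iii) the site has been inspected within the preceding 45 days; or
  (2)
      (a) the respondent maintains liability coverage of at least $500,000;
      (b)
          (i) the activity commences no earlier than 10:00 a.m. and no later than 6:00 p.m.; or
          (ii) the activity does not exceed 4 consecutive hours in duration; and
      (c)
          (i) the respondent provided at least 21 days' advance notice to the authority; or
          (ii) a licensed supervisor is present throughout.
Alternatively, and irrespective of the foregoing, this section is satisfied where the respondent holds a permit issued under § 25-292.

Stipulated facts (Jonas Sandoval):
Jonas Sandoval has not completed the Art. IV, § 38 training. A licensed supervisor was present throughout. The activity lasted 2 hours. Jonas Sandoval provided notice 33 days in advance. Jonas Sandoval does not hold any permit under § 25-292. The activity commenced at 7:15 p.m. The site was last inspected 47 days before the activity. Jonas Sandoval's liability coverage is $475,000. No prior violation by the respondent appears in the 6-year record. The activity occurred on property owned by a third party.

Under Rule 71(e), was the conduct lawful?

No — unlawful.

(a) no prior violation — met.
(i) training certified — not met.
(ii) own property — not met.
(iii) site inspected — fails.
(b): F OR F OR F → false.
(1) = T AND F = false.
(a) coverage ≥ $500,000 — not satisfied.
(i) start within hours — not met.
(ii) ≤ 4 hrs duration — holds.
So (b) is satisfied (F OR T).
(i) ≥21 days' notice — met.
(ii) supervisor present — satisfied.
(c): T OR T → true.
(2) = F AND T AND T = false.
So Overall is not satisfied (F OR F).
Exception (holds permit) — not satisfied.
Result: main false OR exception false → false.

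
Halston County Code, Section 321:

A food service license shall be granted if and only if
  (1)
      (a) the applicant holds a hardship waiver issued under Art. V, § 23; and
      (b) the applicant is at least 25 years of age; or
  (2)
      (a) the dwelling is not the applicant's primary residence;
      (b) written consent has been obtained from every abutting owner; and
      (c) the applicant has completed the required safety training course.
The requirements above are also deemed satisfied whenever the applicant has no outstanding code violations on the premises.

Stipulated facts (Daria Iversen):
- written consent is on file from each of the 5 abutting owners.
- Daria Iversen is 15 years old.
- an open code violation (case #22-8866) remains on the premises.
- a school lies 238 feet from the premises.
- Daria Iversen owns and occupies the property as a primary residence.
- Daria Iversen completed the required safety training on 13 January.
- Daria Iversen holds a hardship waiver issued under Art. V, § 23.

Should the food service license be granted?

No — denied.

(a) hardship waiver — holds.
(b) age ≥ 25 — not satisfied.
(1) = T AND F = false.
(a) not (primary residence) — not met.
(b) all abutters consent — satisfied.
(c) safety training — holds.
(2): F AND T AND T → false.
So Overall is not satisfied (F OR F).
Exception (no code violations) — not satisfied.
Result: main false OR exception false → false.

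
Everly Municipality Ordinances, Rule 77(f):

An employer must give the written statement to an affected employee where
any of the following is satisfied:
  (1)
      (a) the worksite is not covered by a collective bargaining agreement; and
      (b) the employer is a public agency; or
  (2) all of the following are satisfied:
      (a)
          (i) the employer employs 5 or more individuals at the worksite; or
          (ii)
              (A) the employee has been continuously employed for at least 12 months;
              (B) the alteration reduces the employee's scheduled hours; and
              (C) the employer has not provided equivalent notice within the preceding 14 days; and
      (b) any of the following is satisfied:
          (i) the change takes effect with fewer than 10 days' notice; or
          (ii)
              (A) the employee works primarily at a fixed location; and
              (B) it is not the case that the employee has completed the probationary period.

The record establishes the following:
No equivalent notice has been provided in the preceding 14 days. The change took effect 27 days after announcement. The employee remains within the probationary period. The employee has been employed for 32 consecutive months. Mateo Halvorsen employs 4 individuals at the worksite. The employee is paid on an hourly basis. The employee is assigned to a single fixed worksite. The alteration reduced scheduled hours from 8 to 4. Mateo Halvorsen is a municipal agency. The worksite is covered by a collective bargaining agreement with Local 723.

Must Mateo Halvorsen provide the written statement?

Yes — required.

(a) no CBA — not met.
(b) public agency — satisfied.
(1) = F AND T = false.
(i) ≥ 5 at site — not met.
(A) tenure ≥ 12 mo. — holds.
(B) hours reduced — met.
(C) no recent notice — satisfied.
(ii) = T AND T AND T = true.
So (a) is satisfied (F OR T).
(i) < 10 days' notice — not satisfied.
(A) fixed location — holds.
(B) not (past probation) — satisfied.
(ii): T AND T → true.
(b): F OR T → true.
(2): T AND T → true.
Overall: F OR T → true.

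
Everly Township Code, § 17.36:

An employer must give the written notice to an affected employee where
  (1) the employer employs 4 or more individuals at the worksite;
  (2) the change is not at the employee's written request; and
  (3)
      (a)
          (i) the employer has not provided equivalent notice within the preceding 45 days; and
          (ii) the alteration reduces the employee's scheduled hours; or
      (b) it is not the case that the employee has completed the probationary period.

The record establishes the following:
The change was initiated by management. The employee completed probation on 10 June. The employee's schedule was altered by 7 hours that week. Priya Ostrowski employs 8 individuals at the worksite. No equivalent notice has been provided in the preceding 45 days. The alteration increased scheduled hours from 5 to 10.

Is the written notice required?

No — not required.

(1) ≥ 4 at site — satisfied.
(2) not employee-requested — met.
(i) no recent notice — holds.
(ii) hours reduced — not met.
(a): T AND F → false.
(b) not (past probation) — not satisfied.
(3): F OR F → false.
Overall: T AND T AND F → false.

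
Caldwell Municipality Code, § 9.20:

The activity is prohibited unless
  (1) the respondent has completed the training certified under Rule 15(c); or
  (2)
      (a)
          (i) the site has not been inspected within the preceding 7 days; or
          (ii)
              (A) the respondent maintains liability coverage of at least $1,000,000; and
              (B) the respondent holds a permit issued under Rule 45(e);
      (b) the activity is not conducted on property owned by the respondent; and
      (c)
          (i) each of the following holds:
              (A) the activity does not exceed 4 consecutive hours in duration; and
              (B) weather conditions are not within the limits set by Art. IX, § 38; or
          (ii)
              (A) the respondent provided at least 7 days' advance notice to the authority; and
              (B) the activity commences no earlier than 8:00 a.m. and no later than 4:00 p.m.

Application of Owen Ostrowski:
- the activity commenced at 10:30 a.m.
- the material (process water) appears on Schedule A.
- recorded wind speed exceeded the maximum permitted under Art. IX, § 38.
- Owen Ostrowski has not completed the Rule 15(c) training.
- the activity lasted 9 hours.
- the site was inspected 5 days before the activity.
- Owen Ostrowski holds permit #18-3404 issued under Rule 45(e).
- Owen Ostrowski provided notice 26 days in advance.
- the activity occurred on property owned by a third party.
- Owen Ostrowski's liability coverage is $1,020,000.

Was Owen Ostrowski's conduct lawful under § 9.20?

(1) training certified — not met.
(i) not (site inspected) — fails.
(A) coverage ≥ $1,000,000 — met.
(B) holds permit — holds.
(ii): T AND T → true.
(a): F OR T → true.
(b) not (own property) — met.
(A) ≤ 4 hrs duration — not satisfied.
(B) not (weather ok) — holds.
So (i) is not satisfied (F AND T).
(A) ≥7 days' notice — satisfied.
(B) start within hours — met.
So (ii) is satisfied (T AND T).
So (c) is satisfied (F OR T).
So (2) is satisfied (T AND T AND T).
Overall = F OR T = true.

Yes — lawful.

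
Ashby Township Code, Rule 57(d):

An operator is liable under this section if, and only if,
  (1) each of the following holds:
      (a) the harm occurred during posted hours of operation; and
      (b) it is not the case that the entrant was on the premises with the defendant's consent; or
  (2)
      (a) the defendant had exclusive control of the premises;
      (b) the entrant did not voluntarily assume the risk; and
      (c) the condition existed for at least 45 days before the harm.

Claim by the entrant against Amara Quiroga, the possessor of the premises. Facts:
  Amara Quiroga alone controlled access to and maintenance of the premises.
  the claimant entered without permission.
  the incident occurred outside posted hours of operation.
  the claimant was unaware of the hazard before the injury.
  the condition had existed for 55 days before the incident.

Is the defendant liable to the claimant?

Yes — liable.

(a) during posted hours — not met.
(b) not (consent to enter) — satisfied.
(1) = F AND T = false.
(a) exclusive control — holds.
(b) no assumed risk — holds.
(c) condition ≥45 days old — met.
(2) = T AND T AND T = true.
Overall = F OR T = true.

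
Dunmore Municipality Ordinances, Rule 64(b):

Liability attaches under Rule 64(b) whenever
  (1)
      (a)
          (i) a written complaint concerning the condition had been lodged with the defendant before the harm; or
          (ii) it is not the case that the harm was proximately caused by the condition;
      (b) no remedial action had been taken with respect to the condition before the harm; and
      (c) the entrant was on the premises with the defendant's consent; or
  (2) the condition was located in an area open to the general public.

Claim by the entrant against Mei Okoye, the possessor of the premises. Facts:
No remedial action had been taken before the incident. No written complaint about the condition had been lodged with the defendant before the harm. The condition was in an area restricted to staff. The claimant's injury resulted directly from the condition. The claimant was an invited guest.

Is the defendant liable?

No — not liable.

(i) complaint lodged — fails.
(ii) not (proximate cause) — fails.
(a): F OR F → false.
(b) no remedial action — holds.
(c) consent to enter — satisfied.
So (1) is not satisfied (F AND T AND T).
(2) public area — not met.
Overall: F OR F → false.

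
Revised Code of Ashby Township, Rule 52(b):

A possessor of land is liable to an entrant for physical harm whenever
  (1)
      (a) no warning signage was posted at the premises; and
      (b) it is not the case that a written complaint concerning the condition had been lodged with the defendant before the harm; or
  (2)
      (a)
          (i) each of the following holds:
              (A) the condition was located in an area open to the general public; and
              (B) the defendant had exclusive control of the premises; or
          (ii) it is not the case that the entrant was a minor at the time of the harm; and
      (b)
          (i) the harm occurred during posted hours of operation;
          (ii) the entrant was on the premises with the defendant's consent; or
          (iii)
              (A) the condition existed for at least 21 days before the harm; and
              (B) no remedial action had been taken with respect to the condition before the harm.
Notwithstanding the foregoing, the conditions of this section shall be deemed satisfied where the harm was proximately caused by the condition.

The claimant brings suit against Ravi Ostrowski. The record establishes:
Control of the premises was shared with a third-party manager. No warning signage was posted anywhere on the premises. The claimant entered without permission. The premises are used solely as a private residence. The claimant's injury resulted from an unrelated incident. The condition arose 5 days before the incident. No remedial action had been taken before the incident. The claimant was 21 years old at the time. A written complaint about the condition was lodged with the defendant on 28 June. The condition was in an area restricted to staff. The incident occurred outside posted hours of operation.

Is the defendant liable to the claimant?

(a) no signage posted — satisfied.
(b) not (complaint lodged) — not satisfied.
So (1) is not satisfied (T AND F).
(A) public area — not met.
(B) exclusive control — fails.
(i) = F AND F = false.
(ii) not (entrant a minor) — holds.
So (a) is satisfied (F OR T).
(i) during posted hours — not satisfied.
(ii) consent to enter — not satisfied.
(A) condition ≥21 days old — not met.
(B) no remedial action — satisfied.
(iii): F AND T → false.
So (b) is not satisfied (F OR F OR F).
(2) = T AND F = false.
Overall = F OR F = false.
Exception (proximate cause) — not satisfied.
Result: main false OR exception false → false.

No — not liable.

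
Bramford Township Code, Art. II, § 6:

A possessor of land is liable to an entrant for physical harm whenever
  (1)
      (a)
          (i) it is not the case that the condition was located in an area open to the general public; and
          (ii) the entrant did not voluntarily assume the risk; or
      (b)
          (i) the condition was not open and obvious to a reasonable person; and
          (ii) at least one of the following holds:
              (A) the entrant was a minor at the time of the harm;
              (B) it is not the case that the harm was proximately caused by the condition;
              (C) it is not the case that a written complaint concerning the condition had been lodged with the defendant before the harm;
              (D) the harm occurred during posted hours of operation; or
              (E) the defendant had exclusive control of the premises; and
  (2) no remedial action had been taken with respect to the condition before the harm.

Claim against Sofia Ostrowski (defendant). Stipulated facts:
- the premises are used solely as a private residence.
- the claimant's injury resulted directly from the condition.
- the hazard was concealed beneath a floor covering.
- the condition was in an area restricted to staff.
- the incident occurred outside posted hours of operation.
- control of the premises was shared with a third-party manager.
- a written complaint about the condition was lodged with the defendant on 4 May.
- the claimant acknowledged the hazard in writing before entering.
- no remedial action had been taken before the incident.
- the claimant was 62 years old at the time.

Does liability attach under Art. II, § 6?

(i) not (public area) — satisfied.
(ii) no assumed risk — not satisfied.
So (a) is not satisfied (T AND F).
(i) not open/obvious — satisfied.
(A) entrant a minor — not satisfied.
(B) not (proximate cause) — fails.
(C) not (complaint lodged) — not satisfied.
(D) during posted hours — not met.
(E) exclusive control — not met.
(ii): F OR F OR F OR F OR F → false.
So (b) is not satisfied (T AND F).
(1): F OR F → false.
(2) no remedial action — met.
Overall = F AND T = false.

No — not liable.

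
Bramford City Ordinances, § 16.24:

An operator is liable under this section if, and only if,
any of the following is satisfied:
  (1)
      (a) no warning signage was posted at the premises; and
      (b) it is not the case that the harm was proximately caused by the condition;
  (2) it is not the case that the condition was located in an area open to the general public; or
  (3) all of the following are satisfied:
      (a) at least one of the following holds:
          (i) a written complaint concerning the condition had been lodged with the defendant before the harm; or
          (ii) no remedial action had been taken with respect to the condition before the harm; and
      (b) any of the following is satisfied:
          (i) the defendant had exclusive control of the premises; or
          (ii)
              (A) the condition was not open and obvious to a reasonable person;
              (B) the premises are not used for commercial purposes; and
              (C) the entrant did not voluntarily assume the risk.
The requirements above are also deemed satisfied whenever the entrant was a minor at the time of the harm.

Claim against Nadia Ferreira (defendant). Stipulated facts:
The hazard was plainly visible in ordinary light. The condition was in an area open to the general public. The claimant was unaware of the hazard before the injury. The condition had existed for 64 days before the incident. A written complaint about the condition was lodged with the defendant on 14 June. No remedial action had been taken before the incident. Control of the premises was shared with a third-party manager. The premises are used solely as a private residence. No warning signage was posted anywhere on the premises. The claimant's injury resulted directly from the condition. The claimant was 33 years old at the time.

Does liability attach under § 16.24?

No — not liable.

(a) no signage posted — satisfied.
(b) not (proximate cause) — not satisfied.
(1): T AND F → false.
(2) not (public area) — fails.
(i) complaint lodged — met.
(ii) no remedial action — holds.
(a) = T OR T = true.
(i) exclusive control — fails.
(A) not open/obvious — not satisfied.
(B) not (commercial use) — satisfied.
(C) no assumed risk — met.
(ii) = F AND T AND T = false.
(b) = F OR F = false.
(3) = T AND F = false.
Overall = F OR F OR F = false.
Exception (entrant a minor) — not satisfied.
Result: main false OR exception false → false.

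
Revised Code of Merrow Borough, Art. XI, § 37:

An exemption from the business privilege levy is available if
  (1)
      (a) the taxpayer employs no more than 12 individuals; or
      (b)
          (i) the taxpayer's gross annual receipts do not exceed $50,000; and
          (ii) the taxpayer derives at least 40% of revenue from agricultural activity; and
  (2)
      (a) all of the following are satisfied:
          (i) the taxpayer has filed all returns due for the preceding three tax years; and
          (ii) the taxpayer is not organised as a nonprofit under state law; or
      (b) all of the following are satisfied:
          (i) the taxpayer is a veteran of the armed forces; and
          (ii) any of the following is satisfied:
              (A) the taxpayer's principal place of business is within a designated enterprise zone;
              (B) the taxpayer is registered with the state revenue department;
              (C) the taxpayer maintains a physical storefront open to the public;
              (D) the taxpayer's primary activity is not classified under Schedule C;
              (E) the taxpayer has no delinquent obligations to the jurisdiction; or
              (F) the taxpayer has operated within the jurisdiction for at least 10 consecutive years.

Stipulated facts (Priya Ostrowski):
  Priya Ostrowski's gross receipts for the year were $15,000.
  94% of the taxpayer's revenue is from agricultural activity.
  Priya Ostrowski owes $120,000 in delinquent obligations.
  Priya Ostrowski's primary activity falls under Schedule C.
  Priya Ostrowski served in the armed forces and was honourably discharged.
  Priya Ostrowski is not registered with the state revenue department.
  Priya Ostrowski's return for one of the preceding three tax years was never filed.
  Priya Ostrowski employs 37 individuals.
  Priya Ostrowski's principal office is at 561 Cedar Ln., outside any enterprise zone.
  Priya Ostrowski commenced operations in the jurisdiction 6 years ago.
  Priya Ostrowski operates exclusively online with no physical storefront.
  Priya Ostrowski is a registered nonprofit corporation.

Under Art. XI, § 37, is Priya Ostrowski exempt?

No — not exempt.

(a) ≤ 12 employees — fails.
(i) receipts ≤ $50,000 — met.
(ii) ≥40% agricultural — met.
So (b) is satisfied (T AND T).
So (1) is satisfied (F OR T).
(i) returns current — fails.
(ii) not (nonprofit) — not met.
(a) = F AND F = false.
(i) veteran — satisfied.
(A) in enterprise zone — fails.
(B) state-registered — not satisfied.
(C) has storefront — not met.
(D) not (Schedule C activity) — fails.
(E) no delinquency — not satisfied.
(F) ≥ 10 yrs in jurisdiction — not met.
(ii) = F OR F OR F OR F OR F OR F = false.
So (b) is not satisfied (T AND F).
(2) = F OR F = false.
Overall: T AND F → false.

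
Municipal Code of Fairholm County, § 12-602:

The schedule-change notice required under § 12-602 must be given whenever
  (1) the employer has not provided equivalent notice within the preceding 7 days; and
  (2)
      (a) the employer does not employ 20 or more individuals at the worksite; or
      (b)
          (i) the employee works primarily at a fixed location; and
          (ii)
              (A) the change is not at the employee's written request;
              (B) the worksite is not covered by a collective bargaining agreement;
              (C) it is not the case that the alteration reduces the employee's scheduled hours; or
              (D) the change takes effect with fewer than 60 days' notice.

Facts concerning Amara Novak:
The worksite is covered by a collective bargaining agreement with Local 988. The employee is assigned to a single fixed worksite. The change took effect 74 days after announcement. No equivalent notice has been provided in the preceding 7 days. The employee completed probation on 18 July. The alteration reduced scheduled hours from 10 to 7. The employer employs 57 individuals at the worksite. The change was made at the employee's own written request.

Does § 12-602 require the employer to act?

(1) no recent notice — met.
(a) not (≥ 20 at site) — fails.
(i) fixed location — satisfied.
(A) not employee-requested — not satisfied.
(B) no CBA — not satisfied.
(C) not (hours reduced) — fails.
(D) < 60 days' notice — not met.
(ii): F OR F OR F OR F → false.
So (b) is not satisfied (T AND F).
So (2) is not satisfied (F OR F).
So Overall is not satisfied (T AND F).

No — not required.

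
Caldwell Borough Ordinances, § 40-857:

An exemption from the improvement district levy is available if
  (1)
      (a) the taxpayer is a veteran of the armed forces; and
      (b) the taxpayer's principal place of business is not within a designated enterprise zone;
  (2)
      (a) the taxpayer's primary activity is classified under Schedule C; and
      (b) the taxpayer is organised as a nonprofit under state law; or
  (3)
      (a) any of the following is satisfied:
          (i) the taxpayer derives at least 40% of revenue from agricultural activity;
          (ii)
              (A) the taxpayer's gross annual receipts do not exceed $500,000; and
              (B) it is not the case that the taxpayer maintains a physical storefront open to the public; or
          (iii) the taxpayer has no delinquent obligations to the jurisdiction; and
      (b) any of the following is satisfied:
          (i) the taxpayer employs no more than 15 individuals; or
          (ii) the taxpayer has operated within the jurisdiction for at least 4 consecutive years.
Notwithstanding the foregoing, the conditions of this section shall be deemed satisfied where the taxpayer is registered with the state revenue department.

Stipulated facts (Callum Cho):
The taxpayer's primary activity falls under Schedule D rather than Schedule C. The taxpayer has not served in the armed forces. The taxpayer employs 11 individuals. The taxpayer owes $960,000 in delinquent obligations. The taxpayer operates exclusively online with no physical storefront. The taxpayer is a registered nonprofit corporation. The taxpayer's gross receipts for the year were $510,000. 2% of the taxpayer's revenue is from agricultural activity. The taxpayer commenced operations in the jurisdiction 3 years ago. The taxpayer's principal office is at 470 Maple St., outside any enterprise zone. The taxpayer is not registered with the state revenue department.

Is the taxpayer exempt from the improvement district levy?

No — not exempt.

(a) veteran — fails.
(b) not (in enterprise zone) — met.
So (1) is not satisfied (F AND T).
(a) Schedule C activity — not met.
(b) nonprofit — holds.
(2): F AND T → false.
(i) ≥40% agricultural — fails.
(A) receipts ≤ $500,000 — fails.
(B) not (has storefront) — met.
(ii): F AND T → false.
(iii) no delinquency — fails.
So (a) is not satisfied (F OR F OR F).
(i) ≤ 15 employees — met.
(ii) ≥ 4 yrs in jurisdiction — fails.
(b) = T OR F = true.
(3) = F AND T = false.
So Overall is not satisfied (F OR F OR F).
Exception (state-registered) — not satisfied.
Result: main false OR exception false → false.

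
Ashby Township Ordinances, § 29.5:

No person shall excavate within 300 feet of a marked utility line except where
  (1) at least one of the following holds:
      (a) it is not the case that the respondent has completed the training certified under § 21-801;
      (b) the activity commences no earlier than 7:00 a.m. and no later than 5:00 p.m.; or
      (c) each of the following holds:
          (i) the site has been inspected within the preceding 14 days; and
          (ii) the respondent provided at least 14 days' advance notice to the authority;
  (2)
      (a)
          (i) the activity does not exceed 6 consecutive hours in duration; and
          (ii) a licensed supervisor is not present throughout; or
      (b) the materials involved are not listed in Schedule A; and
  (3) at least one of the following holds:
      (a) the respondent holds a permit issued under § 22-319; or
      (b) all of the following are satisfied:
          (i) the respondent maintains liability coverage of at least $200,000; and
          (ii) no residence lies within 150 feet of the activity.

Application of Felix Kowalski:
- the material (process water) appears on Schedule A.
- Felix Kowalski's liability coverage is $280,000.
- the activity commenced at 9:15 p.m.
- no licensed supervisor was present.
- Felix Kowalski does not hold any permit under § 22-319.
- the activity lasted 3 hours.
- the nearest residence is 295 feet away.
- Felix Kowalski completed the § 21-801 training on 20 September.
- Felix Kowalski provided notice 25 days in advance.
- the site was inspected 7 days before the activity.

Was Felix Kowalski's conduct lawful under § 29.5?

Yes — lawful.

(a) not (training certified) — not satisfied.
(b) start within hours — fails.
(i) site inspected — holds.
(ii) ≥14 days' notice — met.
(c) = T AND T = true.
(1) = F OR F OR T = true.
(i) ≤ 6 hrs duration — met.
(ii) not (supervisor present) — holds.
(a) = T AND T = true.
(b) not (Schedule A material) — not satisfied.
(2) = T OR F = true.
(a) holds permit — not met.
(i) coverage ≥ $200,000 — holds.
(ii) no residence in 150 ft — holds.
(b): T AND T → true.
So (3) is satisfied (F OR T).
Overall = T AND T AND T = true.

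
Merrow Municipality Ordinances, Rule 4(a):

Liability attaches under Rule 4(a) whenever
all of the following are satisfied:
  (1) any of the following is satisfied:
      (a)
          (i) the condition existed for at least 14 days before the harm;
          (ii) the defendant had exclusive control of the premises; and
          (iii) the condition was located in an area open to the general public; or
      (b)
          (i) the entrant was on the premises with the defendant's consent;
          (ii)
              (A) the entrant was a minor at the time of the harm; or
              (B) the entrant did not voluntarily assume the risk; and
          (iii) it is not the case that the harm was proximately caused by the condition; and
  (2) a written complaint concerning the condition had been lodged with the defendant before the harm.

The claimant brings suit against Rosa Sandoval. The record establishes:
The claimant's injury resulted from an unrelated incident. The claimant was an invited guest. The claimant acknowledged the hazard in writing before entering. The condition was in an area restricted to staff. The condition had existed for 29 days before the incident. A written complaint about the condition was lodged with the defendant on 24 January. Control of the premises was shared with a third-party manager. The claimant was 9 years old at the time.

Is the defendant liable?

Yes — liable.

(i) condition ≥14 days old — holds.
(ii) exclusive control — not met.
(iii) public area — not satisfied.
(a) = T AND F AND F = false.
(i) consent to enter — satisfied.
(A) entrant a minor — holds.
(B) no assumed risk — fails.
So (ii) is satisfied (T OR F).
(iii) not (proximate cause) — satisfied.
(b): T AND T AND T → true.
(1) = F OR T = true.
(2) complaint lodged — holds.
Overall: T AND T → true.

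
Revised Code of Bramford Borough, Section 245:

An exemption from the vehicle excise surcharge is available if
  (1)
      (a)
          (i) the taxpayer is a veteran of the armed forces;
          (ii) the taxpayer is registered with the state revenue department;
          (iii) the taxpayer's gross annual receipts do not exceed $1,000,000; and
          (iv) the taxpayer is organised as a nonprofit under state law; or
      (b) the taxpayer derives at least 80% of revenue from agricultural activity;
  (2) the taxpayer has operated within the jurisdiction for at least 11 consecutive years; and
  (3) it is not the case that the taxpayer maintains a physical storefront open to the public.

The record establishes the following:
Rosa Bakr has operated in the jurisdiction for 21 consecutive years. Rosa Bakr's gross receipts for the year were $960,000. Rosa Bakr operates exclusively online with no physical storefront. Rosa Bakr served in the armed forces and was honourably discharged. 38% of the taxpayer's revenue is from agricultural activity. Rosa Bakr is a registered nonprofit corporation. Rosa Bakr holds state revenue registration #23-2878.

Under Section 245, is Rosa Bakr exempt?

(i) veteran — holds.
(ii) state-registered — met.
(iii) receipts ≤ $1,000,000 — met.
(iv) nonprofit — satisfied.
So (a) is satisfied (T AND T AND T AND T).
(b) ≥80% agricultural — not satisfied.
(1) = T OR F = true.
(2) ≥ 11 yrs in jurisdiction — holds.
(3) not (has storefront) — met.
Overall = T AND T AND T = true.

Yes — exempt.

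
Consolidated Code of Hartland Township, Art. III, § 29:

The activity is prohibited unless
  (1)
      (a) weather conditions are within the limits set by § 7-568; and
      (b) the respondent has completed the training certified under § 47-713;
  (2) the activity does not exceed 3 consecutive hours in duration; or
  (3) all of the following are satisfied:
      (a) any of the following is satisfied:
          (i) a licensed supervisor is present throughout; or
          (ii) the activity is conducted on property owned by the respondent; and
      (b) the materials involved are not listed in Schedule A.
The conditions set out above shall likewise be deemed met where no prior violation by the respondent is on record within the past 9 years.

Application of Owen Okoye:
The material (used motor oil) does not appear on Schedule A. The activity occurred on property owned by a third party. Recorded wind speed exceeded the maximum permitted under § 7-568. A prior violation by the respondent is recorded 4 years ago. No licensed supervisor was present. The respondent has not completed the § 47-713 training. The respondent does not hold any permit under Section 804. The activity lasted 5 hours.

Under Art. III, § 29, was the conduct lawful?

(a) weather ok — not satisfied.
(b) training certified — fails.
(1) = F AND F = false.
(2) ≤ 3 hrs duration — fails.
(i) supervisor present — fails.
(ii) own property — not satisfied.
(a): F OR F → false.
(b) not (Schedule A material) — holds.
So (3) is not satisfied (F AND T).
Overall: F OR F OR F → false.
Exception (no prior violation) — not satisfied.
Result: main false OR exception false → false.

No — unlawful.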